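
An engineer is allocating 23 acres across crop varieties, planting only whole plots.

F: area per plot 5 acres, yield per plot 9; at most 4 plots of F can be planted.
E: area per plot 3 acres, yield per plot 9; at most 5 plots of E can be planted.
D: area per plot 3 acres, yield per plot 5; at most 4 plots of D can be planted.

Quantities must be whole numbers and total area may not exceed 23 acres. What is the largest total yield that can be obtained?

This is a bounded integer knapsack.
Take 1×F, 5×E, and 1×D: area 23 ≤ 23, yield 1·9 + 5·9 + 1·5 = 59.
E has the best ratio (9/3) and is taken to its limit of 5; remaining capacity is filled optimally with the others.

59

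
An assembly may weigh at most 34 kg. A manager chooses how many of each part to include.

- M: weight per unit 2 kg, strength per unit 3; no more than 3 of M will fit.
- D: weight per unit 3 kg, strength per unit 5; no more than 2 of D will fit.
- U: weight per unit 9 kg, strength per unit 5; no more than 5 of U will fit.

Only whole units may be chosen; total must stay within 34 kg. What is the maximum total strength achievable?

Take 3×M, 2×D, and 2×U: weight 30 ≤ 34, strength 3·3 + 2·5 + 2·5 = 29.
D has the best ratio (5/3) and is taken to its limit of 2; remaining capacity is filled optimally with the others.

29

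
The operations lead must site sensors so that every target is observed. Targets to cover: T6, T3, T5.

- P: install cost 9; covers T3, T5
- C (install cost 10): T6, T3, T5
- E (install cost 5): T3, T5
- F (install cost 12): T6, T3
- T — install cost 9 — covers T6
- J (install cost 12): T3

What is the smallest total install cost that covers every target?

This is a weighted set-cover instance.
The greedy cost-per-new-target heuristic would pick E and T for 14, but a cheaper cover exists.
C alone covers T6, T3, T5 — every target.
Total install cost: 10.
No cover costs less than 10.

10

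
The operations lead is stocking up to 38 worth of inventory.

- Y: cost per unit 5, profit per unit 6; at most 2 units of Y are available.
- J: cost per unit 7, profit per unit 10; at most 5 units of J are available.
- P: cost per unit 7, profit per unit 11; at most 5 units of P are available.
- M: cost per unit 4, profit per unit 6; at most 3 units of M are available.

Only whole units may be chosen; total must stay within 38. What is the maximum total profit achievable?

Take 1×Y, 3×P, and 3×M: cost 38 ≤ 38, profit 1·6 + 3·11 + 3·6 = 57.
No other integer combination yields more.

57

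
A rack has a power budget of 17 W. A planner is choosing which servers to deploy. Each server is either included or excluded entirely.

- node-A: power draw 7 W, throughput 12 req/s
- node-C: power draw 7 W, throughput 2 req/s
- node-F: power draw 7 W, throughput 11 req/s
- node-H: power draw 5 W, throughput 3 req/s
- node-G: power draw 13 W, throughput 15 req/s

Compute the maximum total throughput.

23

This is a 0-1 knapsack instance.
Allowing fractional choices, the relaxed optimum would be about 26.5, but servers are indivisible.
node-A + node-H: power draw 7 + 5 = 12 ≤ 17, throughput 12 + 3 = 15.
node-A + node-F: power draw 7 + 7 = 14 ≤ 17, throughput 12 + 11 = 23.
node-G: power draw 13 ≤ 17, throughput 15.
Best is node-A and node-F with total throughput 23.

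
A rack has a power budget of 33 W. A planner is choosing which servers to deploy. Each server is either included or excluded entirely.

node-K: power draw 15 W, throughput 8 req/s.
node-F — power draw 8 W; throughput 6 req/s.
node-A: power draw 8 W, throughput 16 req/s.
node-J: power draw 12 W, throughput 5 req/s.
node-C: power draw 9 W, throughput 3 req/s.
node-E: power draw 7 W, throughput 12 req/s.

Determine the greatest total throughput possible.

Take node-F, node-A, node-C, and node-E: power draw 8 + 8 + 9 + 7 = 32 ≤ 33, throughput 6 + 16 + 3 + 12 = 37.
No other feasible combination does better.

37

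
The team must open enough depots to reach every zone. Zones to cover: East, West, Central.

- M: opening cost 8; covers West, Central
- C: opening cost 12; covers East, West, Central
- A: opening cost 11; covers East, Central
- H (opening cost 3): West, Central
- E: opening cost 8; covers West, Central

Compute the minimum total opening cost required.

12

The greedy cost-per-new-zone heuristic would pick H and A for 14, but a cheaper cover exists.
C alone covers East, West, Central — every zone.
Total opening cost: 12.
No cover costs less than 12.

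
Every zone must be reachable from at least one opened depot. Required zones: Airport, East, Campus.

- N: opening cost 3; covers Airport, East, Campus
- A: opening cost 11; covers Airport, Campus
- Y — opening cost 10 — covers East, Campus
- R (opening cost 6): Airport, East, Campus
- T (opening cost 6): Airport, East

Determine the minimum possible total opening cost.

3

N alone covers Airport, East, Campus — every zone.
Total opening cost: 3.
No cover costs less than 3.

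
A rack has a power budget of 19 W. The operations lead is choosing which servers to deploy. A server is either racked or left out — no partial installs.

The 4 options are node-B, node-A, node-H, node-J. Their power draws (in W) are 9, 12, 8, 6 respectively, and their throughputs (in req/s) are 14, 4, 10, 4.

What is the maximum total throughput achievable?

24

node-B: power draw 9 ≤ 19, throughput 14.
node-B + node-H: power draw 9 + 8 = 17 ≤ 19, throughput 14 + 10 = 24.
node-B + node-J: power draw 9 + 6 = 15 ≤ 19, throughput 14 + 4 = 18.
Best is node-B and node-H with total throughput 24.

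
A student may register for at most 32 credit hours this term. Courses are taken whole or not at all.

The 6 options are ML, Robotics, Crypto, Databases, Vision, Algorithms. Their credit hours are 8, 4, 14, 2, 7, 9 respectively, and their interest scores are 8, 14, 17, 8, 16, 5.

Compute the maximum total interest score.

55

This is an integer program with binary decision variables.
Allowing fractional choices, the relaxed optimum would be about 60.0, but courses are indivisible.
ML + Robotics + Databases + Vision + Algorithms: credit hours 8 + 4 + 2 + 7 + 9 = 30 ≤ 32, interest score 8 + 14 + 8 + 16 + 5 = 51.
Robotics + Crypto + Databases + Vision: credit hours 4 + 14 + 2 + 7 = 27 ≤ 32, interest score 14 + 17 + 8 + 16 = 55.
Best is Robotics, Crypto, Databases, and Vision with total interest score 55.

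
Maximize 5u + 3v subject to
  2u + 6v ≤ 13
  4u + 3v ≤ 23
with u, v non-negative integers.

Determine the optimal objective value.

25

(u,v)=(5,0) is feasible, giving 25.
(u,v)=(4,0) is feasible, giving 20.
No feasible integer point exceeds 25.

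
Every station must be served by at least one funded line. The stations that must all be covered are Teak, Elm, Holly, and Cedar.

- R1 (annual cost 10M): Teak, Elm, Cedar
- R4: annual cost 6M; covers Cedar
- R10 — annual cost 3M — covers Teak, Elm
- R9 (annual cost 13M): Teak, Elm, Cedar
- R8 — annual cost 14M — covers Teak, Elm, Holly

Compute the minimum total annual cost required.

20

This is a weighted set-cover instance.
Choose R4 and R8: together they cover Teak, Elm, Holly, Cedar — every station.
Total annual cost: 6 + 14 = 20.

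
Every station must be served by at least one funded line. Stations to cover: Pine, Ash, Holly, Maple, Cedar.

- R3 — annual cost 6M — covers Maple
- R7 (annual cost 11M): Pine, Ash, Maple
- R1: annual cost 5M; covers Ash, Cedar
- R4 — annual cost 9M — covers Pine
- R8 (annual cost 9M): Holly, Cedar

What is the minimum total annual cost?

20

This is a weighted set-cover instance.
The greedy cost-per-new-station heuristic would pick R1, R7, and R8 for 25, but a cheaper cover exists.
Choose R7 and R8: together they cover Pine, Ash, Holly, Maple, Cedar — every station.
Total annual cost: 11 + 9 = 20.
No cover costs less than 20.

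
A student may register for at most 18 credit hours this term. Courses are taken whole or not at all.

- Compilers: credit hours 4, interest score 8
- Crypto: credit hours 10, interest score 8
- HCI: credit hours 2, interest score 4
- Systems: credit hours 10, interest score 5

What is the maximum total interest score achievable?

20

This is a 0-1 knapsack instance.
Allowing fractional choices, the relaxed optimum would be about 21.0, but courses are indivisible.
Compilers + HCI + Systems: credit hours 4 + 2 + 10 = 16 ≤ 18, interest score 8 + 4 + 5 = 17.
Compilers + Crypto: credit hours 4 + 10 = 14 ≤ 18, interest score 8 + 8 = 16.
Compilers + Crypto + HCI: credit hours 4 + 10 + 2 = 16 ≤ 18, interest score 8 + 8 + 4 = 20.
Best is Compilers, Crypto, and HCI with total interest score 20.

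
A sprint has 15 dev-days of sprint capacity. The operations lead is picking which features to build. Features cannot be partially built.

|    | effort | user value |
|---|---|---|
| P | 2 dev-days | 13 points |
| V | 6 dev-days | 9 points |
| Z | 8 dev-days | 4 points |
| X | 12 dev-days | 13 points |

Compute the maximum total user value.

This is an integer program with binary decision variables.
Allowing fractional choices, the relaxed optimum would be about 29.6, but features are indivisible.
P + Z: effort 2 + 8 = 10 ≤ 15, user value 13 + 4 = 17.
P + V: effort 2 + 6 = 8 ≤ 15, user value 13 + 9 = 22.
P + X: effort 2 + 12 = 14 ≤ 15, user value 13 + 13 = 26.
Best is P and X with total user value 26.

26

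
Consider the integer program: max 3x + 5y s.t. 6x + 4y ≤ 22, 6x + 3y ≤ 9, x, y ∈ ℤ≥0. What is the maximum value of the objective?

(x,y)=(0,3): 6·0+4·3=12≤22, 6·0+3·3=9≤9, objective 15.
(x,y)=(0,2): 6·0+4·2=8≤22, 6·0+3·2=6≤9, objective 10.
No feasible integer point exceeds 15.

15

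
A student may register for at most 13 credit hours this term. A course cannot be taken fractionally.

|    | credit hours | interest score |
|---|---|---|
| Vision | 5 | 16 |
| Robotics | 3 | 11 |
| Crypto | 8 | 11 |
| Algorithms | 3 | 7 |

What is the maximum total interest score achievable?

34

Allowing fractional choices, the relaxed optimum would be about 36.8, but courses are indivisible.
Vision + Crypto: credit hours 5 + 8 = 13 ≤ 13, interest score 16 + 11 = 27.
Vision + Robotics: credit hours 5 + 3 = 8 ≤ 13, interest score 16 + 11 = 27.
Vision + Robotics + Algorithms: credit hours 5 + 3 + 3 = 11 ≤ 13, interest score 16 + 11 + 7 = 34.
Best is Vision, Robotics, and Algorithms with total interest score 34.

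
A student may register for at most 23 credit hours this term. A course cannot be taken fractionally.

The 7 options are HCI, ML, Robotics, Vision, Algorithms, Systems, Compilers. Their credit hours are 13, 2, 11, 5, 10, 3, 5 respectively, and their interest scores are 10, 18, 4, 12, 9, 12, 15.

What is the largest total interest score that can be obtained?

57

This is an integer program with binary decision variables.
Allowing fractional choices, the relaxed optimum would be about 64.2, but courses are indivisible.
ML + Vision + Systems + Compilers: credit hours 2 + 5 + 3 + 5 = 15 ≤ 23, interest score 18 + 12 + 12 + 15 = 57.
ML + Algorithms + Systems + Compilers: credit hours 2 + 10 + 3 + 5 = 20 ≤ 23, interest score 18 + 9 + 12 + 15 = 54.
HCI + ML + Systems + Compilers: credit hours 13 + 2 + 3 + 5 = 23 ≤ 23, interest score 10 + 18 + 12 + 15 = 55.
Best is ML, Vision, Systems, and Compilers with total interest score 57.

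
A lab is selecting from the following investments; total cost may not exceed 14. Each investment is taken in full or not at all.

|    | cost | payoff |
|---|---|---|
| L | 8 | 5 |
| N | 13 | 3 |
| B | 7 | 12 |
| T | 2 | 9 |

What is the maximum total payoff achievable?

Take B and T: cost 7 + 2 = 9 ≤ 14, payoff 12 + 9 = 21.
No other feasible combination does better.

21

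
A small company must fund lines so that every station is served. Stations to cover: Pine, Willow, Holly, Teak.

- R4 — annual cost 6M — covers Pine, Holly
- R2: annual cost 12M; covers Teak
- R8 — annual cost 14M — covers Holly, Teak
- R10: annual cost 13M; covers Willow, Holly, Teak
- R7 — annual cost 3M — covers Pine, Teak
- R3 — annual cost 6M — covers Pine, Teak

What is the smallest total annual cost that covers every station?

The greedy cost-per-new-station heuristic would pick R7, R4, and R10 for 22, but a cheaper cover exists.
Choose R10 and R7: together they cover Pine, Willow, Holly, Teak — every station.
Total annual cost: 13 + 3 = 16.
No cover costs less than 16.

16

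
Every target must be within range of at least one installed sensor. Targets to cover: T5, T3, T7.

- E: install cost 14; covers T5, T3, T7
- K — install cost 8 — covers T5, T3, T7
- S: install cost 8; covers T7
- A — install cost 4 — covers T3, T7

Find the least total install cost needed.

8

This is an integer covering problem.
The greedy cost-per-new-target heuristic would pick A and K for 12, but a cheaper cover exists.
K alone covers T5, T3, T7 — every target.
Total install cost: 8.
No cover costs less than 8.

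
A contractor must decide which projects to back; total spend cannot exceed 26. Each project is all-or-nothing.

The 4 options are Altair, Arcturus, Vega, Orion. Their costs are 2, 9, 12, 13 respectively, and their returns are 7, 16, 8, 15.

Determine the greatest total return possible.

Allowing fractional choices, the relaxed optimum would be about 39.3, but projects are indivisible.
Arcturus + Orion: cost 9 + 13 = 22 ≤ 26, return 16 + 15 = 31.
Altair + Arcturus + Orion: cost 2 + 9 + 13 = 24 ≤ 26, return 7 + 16 + 15 = 38.
Best is Altair, Arcturus, and Orion with total return 38.

38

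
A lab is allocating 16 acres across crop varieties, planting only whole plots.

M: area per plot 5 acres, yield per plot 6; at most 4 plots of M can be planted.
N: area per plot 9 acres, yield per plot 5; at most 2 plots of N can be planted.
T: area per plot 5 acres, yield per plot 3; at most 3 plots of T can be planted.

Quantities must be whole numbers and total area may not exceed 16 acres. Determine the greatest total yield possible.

M has the best ratio (6/5); taking only M gives at most 3×6 = 18 (stopped by the area limit).
Optimal: 3×M: area 15 ≤ 16, yield 3·6 = 18.

18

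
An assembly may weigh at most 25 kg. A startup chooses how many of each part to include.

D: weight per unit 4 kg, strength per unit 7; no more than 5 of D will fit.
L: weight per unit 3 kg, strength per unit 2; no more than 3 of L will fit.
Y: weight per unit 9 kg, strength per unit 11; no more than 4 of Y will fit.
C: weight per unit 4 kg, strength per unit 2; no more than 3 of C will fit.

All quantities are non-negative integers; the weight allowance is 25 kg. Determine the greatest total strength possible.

Take 4×D and 1×Y: weight 25 ≤ 25, strength 4·7 + 1·11 = 39.
No other integer combination yields more.

39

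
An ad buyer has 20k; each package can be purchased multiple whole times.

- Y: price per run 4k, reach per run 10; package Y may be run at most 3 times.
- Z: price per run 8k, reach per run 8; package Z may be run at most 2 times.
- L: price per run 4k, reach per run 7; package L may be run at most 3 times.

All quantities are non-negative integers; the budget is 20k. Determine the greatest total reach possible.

This is a bounded integer knapsack.
3×Y and 2×L: price 20 ≤ 20, reach 3·10 + 2·7 = 44.
2×Y and 3×L: price 20 ≤ 20, reach 2·10 + 3·7 = 41.
Best is 44.

44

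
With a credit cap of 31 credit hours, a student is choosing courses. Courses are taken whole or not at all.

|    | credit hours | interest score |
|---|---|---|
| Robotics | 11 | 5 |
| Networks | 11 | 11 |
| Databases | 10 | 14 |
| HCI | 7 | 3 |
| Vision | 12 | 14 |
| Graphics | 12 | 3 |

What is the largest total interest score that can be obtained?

Allowing fractional choices, the relaxed optimum would be about 37.0, but courses are indivisible.
Databases + Vision: credit hours 10 + 12 = 22 ≤ 31, interest score 14 + 14 = 28.
Databases + HCI + Vision: credit hours 10 + 7 + 12 = 29 ≤ 31, interest score 14 + 3 + 14 = 31.
Best is Databases, HCI, and Vision with total interest score 31.

31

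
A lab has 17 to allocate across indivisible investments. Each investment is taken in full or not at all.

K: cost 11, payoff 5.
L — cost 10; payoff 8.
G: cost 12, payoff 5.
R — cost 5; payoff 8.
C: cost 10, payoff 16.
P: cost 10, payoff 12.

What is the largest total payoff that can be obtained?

Take R and C: cost 5 + 10 = 15 ≤ 17, payoff 8 + 16 = 24.
No other feasible combination does better.

24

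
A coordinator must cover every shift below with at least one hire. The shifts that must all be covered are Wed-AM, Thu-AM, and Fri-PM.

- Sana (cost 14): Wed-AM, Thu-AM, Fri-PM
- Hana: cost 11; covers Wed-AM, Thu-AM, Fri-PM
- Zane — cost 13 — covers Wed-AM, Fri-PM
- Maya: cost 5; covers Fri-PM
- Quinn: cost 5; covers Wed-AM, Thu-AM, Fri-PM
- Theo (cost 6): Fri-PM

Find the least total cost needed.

Quinn alone covers Wed-AM, Thu-AM, Fri-PM — every shift.
Total cost: 5.

5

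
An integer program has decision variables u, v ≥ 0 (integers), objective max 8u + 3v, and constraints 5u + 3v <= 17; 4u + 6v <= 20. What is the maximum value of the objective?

(u,v)=(3,0): 5·3+3·0=15≤17, 4·3+6·0=12≤20, objective 24.
(u,v)=(2,1): 5·2+3·1=13≤17, 4·2+6·1=14≤20, objective 19.
The best lattice point is (3,0), giving 24.

24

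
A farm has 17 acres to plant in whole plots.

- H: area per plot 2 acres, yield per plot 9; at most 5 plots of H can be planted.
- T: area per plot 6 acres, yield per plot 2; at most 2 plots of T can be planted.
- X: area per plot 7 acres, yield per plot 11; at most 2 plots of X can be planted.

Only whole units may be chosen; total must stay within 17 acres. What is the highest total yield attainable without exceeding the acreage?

5×H and 1×X: area 17 ≤ 17, yield 5·9 + 1·11 = 56.
4×H and 1×X: area 15 ≤ 17, yield 4·9 + 1·11 = 47.
Best is 56.

56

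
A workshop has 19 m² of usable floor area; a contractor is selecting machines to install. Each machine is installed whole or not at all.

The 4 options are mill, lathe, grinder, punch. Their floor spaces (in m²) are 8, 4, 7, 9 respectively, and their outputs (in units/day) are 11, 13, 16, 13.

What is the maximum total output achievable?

40

Allowing fractional choices, the relaxed optimum would be about 40.6, but machines are indivisible.
mill + lathe + grinder: floor space 8 + 4 + 7 = 19 ≤ 19, output 11 + 13 + 16 = 40.
lathe + grinder: floor space 4 + 7 = 11 ≤ 19, output 13 + 16 = 29.
grinder + punch: floor space 7 + 9 = 16 ≤ 19, output 16 + 13 = 29.
Best is mill, lathe, and grinder with total output 40.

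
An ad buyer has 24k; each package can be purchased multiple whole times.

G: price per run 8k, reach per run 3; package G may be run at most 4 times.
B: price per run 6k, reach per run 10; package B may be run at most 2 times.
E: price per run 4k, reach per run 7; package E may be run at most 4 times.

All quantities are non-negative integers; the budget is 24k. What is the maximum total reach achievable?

41

This is a bounded integer knapsack.
2×B and 3×E: price 24 ≤ 24, reach 2·10 + 3·7 = 41.
1×B and 4×E: price 22 ≤ 24, reach 1·10 + 4·7 = 38.
Best is 41.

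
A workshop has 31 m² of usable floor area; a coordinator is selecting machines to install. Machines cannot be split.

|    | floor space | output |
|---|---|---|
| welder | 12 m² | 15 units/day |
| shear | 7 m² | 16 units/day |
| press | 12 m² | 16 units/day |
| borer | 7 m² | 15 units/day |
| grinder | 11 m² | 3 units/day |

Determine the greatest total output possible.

This is an integer program with binary decision variables.
Allowing fractional choices, the relaxed optimum would be about 53.2, but machines are indivisible.
welder + shear + press: floor space 12 + 7 + 12 = 31 ≤ 31, output 15 + 16 + 16 = 47.
welder + shear + borer: floor space 12 + 7 + 7 = 26 ≤ 31, output 15 + 16 + 15 = 46.
shear + press + borer: floor space 7 + 12 + 7 = 26 ≤ 31, output 16 + 16 + 15 = 47.
The maximum output is 47; one optimal choice is shear, press, and borer.

47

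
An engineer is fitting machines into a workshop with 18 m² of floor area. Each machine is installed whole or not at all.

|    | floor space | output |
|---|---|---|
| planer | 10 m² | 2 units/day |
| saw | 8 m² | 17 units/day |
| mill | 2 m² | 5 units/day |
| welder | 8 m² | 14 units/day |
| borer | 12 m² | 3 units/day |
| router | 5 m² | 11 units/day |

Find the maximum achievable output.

saw + welder: floor space 8 + 8 = 16 ≤ 18, output 17 + 14 = 31.
saw + mill + welder: floor space 8 + 2 + 8 = 18 ≤ 18, output 17 + 5 + 14 = 36.
saw + mill + router: floor space 8 + 2 + 5 = 15 ≤ 18, output 17 + 5 + 11 = 33.
Best is saw, mill, and welder with total output 36.

36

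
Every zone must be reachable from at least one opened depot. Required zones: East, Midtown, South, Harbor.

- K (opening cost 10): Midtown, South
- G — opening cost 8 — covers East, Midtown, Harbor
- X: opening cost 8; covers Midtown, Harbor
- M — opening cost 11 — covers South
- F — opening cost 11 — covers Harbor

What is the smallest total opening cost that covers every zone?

18

This is a weighted set-cover instance.
Choose K and G: together they cover East, Midtown, South, Harbor — every zone.
Total opening cost: 10 + 8 = 18.
No cover costs less than 18.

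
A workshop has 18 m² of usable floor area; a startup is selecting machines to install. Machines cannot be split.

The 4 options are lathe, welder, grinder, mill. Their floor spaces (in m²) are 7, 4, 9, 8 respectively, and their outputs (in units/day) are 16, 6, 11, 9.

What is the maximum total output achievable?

27

Take lathe and grinder: floor space 7 + 9 = 16 ≤ 18, output 16 + 11 = 27.
No other feasible combination does better.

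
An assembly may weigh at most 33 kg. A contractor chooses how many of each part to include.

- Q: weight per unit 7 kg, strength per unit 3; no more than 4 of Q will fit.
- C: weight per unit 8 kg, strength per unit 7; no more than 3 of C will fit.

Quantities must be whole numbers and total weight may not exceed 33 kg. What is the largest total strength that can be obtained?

24

Take 1×Q and 3×C: weight 31 ≤ 33, strength 1·3 + 3·7 = 24.
C has the best ratio (7/8) and is taken to its limit of 3; remaining capacity is filled optimally with the others.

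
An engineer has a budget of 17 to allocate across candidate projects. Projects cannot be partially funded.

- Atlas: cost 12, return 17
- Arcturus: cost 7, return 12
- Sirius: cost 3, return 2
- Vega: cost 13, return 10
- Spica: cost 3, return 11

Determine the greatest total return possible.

28

Allowing fractional choices, the relaxed optimum would be about 32.9, but projects are indivisible.
Arcturus + Sirius + Spica: cost 7 + 3 + 3 = 13 ≤ 17, return 12 + 2 + 11 = 25.
Atlas + Spica: cost 12 + 3 = 15 ≤ 17, return 17 + 11 = 28.
Arcturus + Spica: cost 7 + 3 = 10 ≤ 17, return 12 + 11 = 23.
Best is Atlas and Spica with total return 28.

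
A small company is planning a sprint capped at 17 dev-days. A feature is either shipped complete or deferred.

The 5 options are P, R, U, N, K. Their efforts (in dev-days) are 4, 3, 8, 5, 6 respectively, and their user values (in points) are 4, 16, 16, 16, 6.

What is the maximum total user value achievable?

48

Take R, U, and N: effort 3 + 8 + 5 = 16 ≤ 17, user value 16 + 16 + 16 = 48.
No other feasible combination does better.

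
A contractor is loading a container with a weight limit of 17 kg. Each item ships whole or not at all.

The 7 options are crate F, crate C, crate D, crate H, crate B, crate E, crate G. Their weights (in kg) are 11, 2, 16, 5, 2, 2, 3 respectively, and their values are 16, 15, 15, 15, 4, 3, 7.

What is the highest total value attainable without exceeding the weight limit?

44

Take crate C, crate H, crate B, crate E, and crate G: weight 2 + 5 + 2 + 2 + 3 = 14 ≤ 17, value 15 + 15 + 4 + 3 + 7 = 44.
No other feasible combination does better.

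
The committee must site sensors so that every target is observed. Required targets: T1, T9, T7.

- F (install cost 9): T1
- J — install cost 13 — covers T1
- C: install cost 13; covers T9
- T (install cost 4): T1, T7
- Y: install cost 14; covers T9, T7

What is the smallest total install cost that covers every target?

17

This is a weighted set-cover instance.
Choose C and T: together they cover T1, T9, T7 — every target.
Total install cost: 13 + 4 = 17.
No cover costs less than 17.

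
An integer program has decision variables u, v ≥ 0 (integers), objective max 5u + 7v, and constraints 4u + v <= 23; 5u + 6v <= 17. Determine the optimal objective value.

(u,v)=(1,2) is feasible, giving 19.
(u,v)=(2,1) is feasible, giving 17.
(u,v)=(0,2) is feasible, giving 14.
(u,v)=(1,1) is feasible, giving 12.
Maximum is 19 at (u,v)=(1,2).

19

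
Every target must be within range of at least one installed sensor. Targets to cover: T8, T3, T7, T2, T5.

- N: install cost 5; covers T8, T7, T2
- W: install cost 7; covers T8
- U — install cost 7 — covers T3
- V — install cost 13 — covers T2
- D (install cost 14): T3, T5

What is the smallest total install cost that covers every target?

19

The greedy cost-per-new-target heuristic would pick N, U, and D for 26, but a cheaper cover exists.
Choose N and D: together they cover T8, T3, T7, T2, T5 — every target.
Total install cost: 5 + 14 = 19.
No cover costs less than 19.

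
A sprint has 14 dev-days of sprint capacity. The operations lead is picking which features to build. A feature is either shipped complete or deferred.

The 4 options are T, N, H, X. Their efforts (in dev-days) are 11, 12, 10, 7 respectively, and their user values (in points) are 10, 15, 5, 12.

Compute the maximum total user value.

15

N: effort 12 ≤ 14, user value 15.
X: effort 7 ≤ 14, user value 12.
Best is N with total user value 15.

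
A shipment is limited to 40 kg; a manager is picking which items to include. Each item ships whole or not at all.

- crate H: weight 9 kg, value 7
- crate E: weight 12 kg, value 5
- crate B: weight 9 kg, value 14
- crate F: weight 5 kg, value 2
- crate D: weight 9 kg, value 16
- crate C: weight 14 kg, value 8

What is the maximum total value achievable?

42

Treat it as a binary knapsack problem.
crate H + crate B + crate F + crate D: weight 9 + 9 + 5 + 9 = 32 ≤ 40, value 7 + 14 + 2 + 16 = 39.
crate B + crate F + crate D + crate C: weight 9 + 5 + 9 + 14 = 37 ≤ 40, value 14 + 2 + 16 + 8 = 40.
crate H + crate E + crate B + crate D: weight 9 + 12 + 9 + 9 = 39 ≤ 40, value 7 + 5 + 14 + 16 = 42.
Best is crate H, crate E, crate B, and crate D with total value 42.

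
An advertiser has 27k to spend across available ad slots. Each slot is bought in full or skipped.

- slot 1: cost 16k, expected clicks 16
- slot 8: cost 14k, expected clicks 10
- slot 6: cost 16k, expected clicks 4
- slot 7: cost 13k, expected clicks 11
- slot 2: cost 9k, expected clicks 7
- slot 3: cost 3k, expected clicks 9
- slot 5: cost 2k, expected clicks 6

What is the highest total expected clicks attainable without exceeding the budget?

slot 1 + slot 3 + slot 5: cost 16 + 3 + 2 = 21 ≤ 27, expected clicks 16 + 9 + 6 = 31.
slot 7 + slot 2 + slot 3 + slot 5: cost 13 + 9 + 3 + 2 = 27 ≤ 27, expected clicks 11 + 7 + 9 + 6 = 33.
slot 1 + slot 2 + slot 5: cost 16 + 9 + 2 = 27 ≤ 27, expected clicks 16 + 7 + 6 = 29.
Best is slot 7, slot 2, slot 3, and slot 5 with total expected clicks 33.

33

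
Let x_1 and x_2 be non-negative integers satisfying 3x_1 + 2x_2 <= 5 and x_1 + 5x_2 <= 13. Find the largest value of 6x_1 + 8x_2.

Relaxing integrality, the LP optimum is 20.00 at (x_1,x_2) = (0, 2.5), which is not an integer point.
(x_1,x_2)=(0,2) is feasible, giving 16.
(x_1,x_2)=(1,1) is feasible, giving 14.
(x_1,x_2)=(0,1) is feasible, giving 8.
The best lattice point is (0,2), giving 16.

16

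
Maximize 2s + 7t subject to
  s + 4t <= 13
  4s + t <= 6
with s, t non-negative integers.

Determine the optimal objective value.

(s,t)=(0,3) is feasible, giving 21.
(s,t)=(1,2) is feasible, giving 16.
(s,t)=(0,2) is feasible, giving 14.
Maximum is 21 at (s,t)=(0,3).

21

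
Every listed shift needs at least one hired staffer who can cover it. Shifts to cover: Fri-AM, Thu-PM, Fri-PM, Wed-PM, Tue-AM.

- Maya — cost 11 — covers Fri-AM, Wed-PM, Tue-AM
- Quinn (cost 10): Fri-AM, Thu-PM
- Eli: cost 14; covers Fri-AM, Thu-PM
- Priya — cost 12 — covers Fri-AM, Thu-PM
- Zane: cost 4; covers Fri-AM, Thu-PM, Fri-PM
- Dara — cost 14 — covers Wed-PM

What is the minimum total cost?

Choose Maya and Zane: together they cover Fri-AM, Thu-PM, Fri-PM, Wed-PM, Tue-AM — every shift.
Total cost: 11 + 4 = 15.
No cover costs less than 15.

15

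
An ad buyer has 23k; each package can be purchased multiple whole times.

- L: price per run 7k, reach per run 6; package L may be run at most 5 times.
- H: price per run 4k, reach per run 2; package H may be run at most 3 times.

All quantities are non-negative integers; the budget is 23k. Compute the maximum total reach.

18

This is a bounded integer knapsack.
2×L and 2×H: price 22 ≤ 23, reach 2·6 + 2·2 = 16.
3×L: price 21 ≤ 23, reach 3·6 = 18.
Best is 18.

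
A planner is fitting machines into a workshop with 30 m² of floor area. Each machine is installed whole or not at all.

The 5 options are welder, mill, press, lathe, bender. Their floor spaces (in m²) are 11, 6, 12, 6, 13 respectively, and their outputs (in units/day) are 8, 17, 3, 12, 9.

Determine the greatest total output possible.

38

Allowing fractional choices, the relaxed optimum would be about 41.8, but machines are indivisible.
welder + mill + lathe: floor space 11 + 6 + 6 = 23 ≤ 30, output 8 + 17 + 12 = 37.
mill + lathe + bender: floor space 6 + 6 + 13 = 25 ≤ 30, output 17 + 12 + 9 = 38.
Best is mill, lathe, and bender with total output 38.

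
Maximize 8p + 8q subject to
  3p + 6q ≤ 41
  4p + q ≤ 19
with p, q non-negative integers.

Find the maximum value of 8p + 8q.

Relaxing integrality, the LP optimum is 68.57 at (p,q) = (3.48, 5.1), which is not an integer point.
(p,q)=(3,5): 3·3+6·5=39≤41, 4·3+1·5=17≤19, objective 64.
(p,q)=(2,5): 3·2+6·5=36≤41, 4·2+1·5=13≤19, objective 56.
(p,q)=(3,4): 3·3+6·4=33≤41, 4·3+1·4=16≤19, objective 56.
(p,q)=(2,4): 3·2+6·4=30≤41, 4·2+1·4=12≤19, objective 48.
Maximum is 64 at (p,q)=(3,5).

64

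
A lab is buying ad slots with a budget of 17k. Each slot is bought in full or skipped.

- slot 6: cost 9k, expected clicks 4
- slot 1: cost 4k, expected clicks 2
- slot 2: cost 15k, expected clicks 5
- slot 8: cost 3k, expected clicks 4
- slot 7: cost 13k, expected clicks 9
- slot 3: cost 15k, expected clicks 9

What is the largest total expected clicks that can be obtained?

slot 8 + slot 7: cost 3 + 13 = 16 ≤ 17, expected clicks 4 + 9 = 13.
slot 1 + slot 7: cost 4 + 13 = 17 ≤ 17, expected clicks 2 + 9 = 11.
Best is slot 8 and slot 7 with total expected clicks 13.

13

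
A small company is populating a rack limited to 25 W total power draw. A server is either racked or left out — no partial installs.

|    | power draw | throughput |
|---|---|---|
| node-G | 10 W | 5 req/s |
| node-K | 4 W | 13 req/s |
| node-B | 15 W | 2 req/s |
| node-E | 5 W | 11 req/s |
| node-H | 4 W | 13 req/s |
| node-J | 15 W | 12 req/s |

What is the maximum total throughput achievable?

42

Treat it as a binary knapsack problem.
Take node-G, node-K, node-E, and node-H: power draw 10 + 4 + 5 + 4 = 23 ≤ 25, throughput 5 + 13 + 11 + 13 = 42.
No other feasible combination does better.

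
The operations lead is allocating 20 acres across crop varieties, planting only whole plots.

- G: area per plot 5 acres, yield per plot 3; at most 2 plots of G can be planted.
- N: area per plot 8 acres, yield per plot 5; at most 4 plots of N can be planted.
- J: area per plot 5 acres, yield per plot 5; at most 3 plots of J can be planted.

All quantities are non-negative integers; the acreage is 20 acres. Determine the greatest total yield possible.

2×G and 2×J: area 20 ≤ 20, yield 2·3 + 2·5 = 16.
1×G and 3×J: area 20 ≤ 20, yield 1·3 + 3·5 = 18.
Best is 18.

18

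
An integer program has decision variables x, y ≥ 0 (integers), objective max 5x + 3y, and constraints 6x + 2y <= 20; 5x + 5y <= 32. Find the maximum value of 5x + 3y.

22

The continuous relaxation peaks at (1.8, 4.6) with value 22.80; rounding to a feasible lattice point costs some objective.
(x,y)=(2,4): 6·2+2·4=20≤20, 5·2+5·4=30≤32, objective 22.
(x,y)=(1,5): 6·1+2·5=16≤20, 5·1+5·5=30≤32, objective 20.
No feasible integer point exceeds 22.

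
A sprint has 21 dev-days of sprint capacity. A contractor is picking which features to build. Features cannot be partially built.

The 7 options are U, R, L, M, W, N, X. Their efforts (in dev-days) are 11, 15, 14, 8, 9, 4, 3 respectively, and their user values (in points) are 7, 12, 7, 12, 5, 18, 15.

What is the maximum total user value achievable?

45

L + N + X: effort 14 + 4 + 3 = 21 ≤ 21, user value 7 + 18 + 15 = 40.
M + N + X: effort 8 + 4 + 3 = 15 ≤ 21, user value 12 + 18 + 15 = 45.
U + N + X: effort 11 + 4 + 3 = 18 ≤ 21, user value 7 + 18 + 15 = 40.
Best is M, N, and X with total user value 45.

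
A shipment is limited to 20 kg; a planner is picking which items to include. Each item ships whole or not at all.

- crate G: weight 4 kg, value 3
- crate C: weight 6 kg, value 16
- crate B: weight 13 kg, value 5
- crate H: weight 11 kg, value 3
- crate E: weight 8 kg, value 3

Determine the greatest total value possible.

22

Allowing fractional choices, the relaxed optimum would be about 22.8, but items are indivisible.
crate G + crate C + crate E: weight 4 + 6 + 8 = 18 ≤ 20, value 3 + 16 + 3 = 22.
crate G + crate C: weight 4 + 6 = 10 ≤ 20, value 3 + 16 = 19.
crate C + crate B: weight 6 + 13 = 19 ≤ 20, value 16 + 5 = 21.
Best is crate G, crate C, and crate E with total value 22.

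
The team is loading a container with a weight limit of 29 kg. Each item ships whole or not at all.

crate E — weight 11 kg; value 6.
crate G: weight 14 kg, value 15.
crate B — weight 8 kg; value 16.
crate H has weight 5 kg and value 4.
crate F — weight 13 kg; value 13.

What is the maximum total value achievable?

crate G + crate B + crate H: weight 14 + 8 + 5 = 27 ≤ 29, value 15 + 16 + 4 = 35.
crate G + crate B: weight 14 + 8 = 22 ≤ 29, value 15 + 16 = 31.
crate B + crate H + crate F: weight 8 + 5 + 13 = 26 ≤ 29, value 16 + 4 + 13 = 33.
Best is crate G, crate B, and crate H with total value 35.

35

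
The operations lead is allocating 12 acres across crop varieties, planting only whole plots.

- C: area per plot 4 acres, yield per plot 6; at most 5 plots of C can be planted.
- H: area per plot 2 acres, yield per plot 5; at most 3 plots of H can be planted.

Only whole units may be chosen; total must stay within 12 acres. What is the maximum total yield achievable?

22

Take 2×C and 2×H: area 12 ≤ 12, yield 2·6 + 2·5 = 22.
No other integer combination yields more.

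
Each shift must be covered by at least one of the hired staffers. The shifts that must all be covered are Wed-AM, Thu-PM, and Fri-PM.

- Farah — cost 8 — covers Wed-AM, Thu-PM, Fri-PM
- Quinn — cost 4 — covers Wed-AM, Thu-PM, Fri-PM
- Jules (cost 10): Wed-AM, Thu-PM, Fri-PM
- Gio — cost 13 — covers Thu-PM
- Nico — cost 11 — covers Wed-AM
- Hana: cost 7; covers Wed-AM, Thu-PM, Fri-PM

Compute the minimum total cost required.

4

Quinn alone covers Wed-AM, Thu-PM, Fri-PM — every shift.
Total cost: 4.
No cover costs less than 4.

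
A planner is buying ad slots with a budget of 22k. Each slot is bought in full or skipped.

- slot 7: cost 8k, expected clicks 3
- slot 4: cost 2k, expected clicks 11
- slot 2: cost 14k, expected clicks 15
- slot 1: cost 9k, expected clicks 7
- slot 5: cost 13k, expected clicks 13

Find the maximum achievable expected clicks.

Take slot 4 and slot 2: cost 2 + 14 = 16 ≤ 22, expected clicks 11 + 15 = 26.
No other feasible combination does better.

26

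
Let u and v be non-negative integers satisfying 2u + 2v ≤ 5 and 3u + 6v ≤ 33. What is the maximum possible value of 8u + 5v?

16

The continuous relaxation peaks at (2.5, 0) with value 20.00; rounding to a feasible lattice point costs some objective.
(u,v)=(2,0): 2·2+2·0=4≤5, 3·2+6·0=6≤33, objective 16.
(u,v)=(1,1): 2·1+2·1=4≤5, 3·1+6·1=9≤33, objective 13.
(u,v)=(1,0): 2·1+2·0=2≤5, 3·1+6·0=3≤33, objective 8.
No feasible integer point exceeds 16.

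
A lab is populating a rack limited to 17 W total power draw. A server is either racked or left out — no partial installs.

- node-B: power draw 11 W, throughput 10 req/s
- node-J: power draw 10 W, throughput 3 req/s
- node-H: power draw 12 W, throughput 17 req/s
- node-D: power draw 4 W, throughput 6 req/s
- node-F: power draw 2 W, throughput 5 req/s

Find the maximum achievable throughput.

node-B + node-D + node-F: power draw 11 + 4 + 2 = 17 ≤ 17, throughput 10 + 6 + 5 = 21.
node-H + node-D: power draw 12 + 4 = 16 ≤ 17, throughput 17 + 6 = 23.
node-H + node-F: power draw 12 + 2 = 14 ≤ 17, throughput 17 + 5 = 22.
Best is node-H and node-D with total throughput 23.

23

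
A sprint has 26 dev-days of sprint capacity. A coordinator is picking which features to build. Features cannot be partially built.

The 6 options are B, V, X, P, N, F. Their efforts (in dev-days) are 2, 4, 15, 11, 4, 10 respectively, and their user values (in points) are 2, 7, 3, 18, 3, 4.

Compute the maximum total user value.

Take B, V, P, and N: effort 2 + 4 + 11 + 4 = 21 ≤ 26, user value 2 + 7 + 18 + 3 = 30.
No other feasible combination does better.

30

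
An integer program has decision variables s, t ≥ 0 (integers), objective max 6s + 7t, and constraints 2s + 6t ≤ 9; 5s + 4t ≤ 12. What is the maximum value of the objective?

13

The continuous relaxation peaks at (1.64, 0.955) with value 16.50; rounding to a feasible lattice point costs some objective.
(s,t)=(1,1): 2·1+6·1=8≤9, 5·1+4·1=9≤12, objective 13.
(s,t)=(2,0): 2·2+6·0=4≤9, 5·2+4·0=10≤12, objective 12.
(s,t)=(0,1): 2·0+6·1=6≤9, 5·0+4·1=4≤12, objective 7.
(s,t)=(1,0): 2·1+6·0=2≤9, 5·1+4·0=5≤12, objective 6.
The best lattice point is (1,1), giving 13.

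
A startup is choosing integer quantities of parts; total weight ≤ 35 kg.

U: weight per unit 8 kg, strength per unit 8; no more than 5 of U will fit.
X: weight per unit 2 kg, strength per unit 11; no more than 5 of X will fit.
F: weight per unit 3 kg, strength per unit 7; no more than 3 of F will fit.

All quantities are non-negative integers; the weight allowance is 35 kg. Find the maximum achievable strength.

This is a bounded integer knapsack.
2×U, 5×X, and 2×F: weight 32 ≤ 35, strength 2·8 + 5·11 + 2·7 = 85.
2×U, 5×X, and 3×F: weight 35 ≤ 35, strength 2·8 + 5·11 + 3·7 = 92.
Best is 92.

92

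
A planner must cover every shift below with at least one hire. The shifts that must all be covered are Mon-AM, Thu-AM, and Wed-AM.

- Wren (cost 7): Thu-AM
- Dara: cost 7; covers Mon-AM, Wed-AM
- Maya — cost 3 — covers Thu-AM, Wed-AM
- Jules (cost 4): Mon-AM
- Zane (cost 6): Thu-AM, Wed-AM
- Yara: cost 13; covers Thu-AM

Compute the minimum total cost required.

7

Choose Maya and Jules: together they cover Mon-AM, Thu-AM, Wed-AM — every shift.
Total cost: 3 + 4 = 7.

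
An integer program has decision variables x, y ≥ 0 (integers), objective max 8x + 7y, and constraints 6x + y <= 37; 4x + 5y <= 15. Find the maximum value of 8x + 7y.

The continuous relaxation peaks at (3.75, 0) with value 30.00; rounding to a feasible lattice point costs some objective.
(x,y)=(3,0): 6·3+1·0=18≤37, 4·3+5·0=12≤15, objective 24.
(x,y)=(2,1): 6·2+1·1=13≤37, 4·2+5·1=13≤15, objective 23.
No feasible integer point exceeds 24.

24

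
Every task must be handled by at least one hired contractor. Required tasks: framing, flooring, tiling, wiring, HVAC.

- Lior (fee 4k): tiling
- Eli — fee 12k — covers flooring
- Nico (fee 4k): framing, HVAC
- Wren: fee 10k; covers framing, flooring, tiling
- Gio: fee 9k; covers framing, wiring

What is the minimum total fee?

23

The greedy cost-per-new-task heuristic would pick Nico, Lior, Gio, and Wren for 27, but a cheaper cover exists.
Choose Nico, Wren, and Gio: together they cover framing, flooring, tiling, wiring, HVAC — every task.
Total fee: 4 + 10 + 9 = 23.
No cover costs less than 23.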